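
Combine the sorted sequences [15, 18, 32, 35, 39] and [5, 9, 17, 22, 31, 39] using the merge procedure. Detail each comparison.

Merging process:

Compare 15 vs 5: take 5 from right. Merged: [5]
Compare 15 vs 9: take 9 from right. Merged: [5, 9]
Compare 15 vs 17: take 15 from left. Merged: [5, 9, 15]
Compare 18 vs 17: take 17 from right. Merged: [5, 9, 15, 17]
Compare 18 vs 22: take 18 from left. Merged: [5, 9, 15, 17, 18]
Compare 32 vs 22: take 22 from right. Merged: [5, 9, 15, 17, 18, 22]
Compare 32 vs 31: take 31 from right. Merged: [5, 9, 15, 17, 18, 22, 31]
Compare 32 vs 39: take 32 from left. Merged: [5, 9, 15, 17, 18, 22, 31, 32]
Compare 35 vs 39: take 35 from left. Merged: [5, 9, 15, 17, 18, 22, 31, 32, 35]
Compare 39 vs 39: take 39 from left. Merged: [5, 9, 15, 17, 18, 22, 31, 32, 35, 39]
Append remaining from right: [39]. Merged: [5, 9, 15, 17, 18, 22, 31, 32, 35, 39, 39]

Final merged array: [5, 9, 15, 17, 18, 22, 31, 32, 35, 39, 39]
Total comparisons: 10

The merged array is [5, 9, 15, 17, 18, 22, 31, 32, 35, 39, 39], requiring 10 comparisons. The merge step runs in O(n) time where n is the total number of elements.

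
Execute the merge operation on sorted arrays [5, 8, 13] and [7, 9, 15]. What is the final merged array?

Merging process:

Compare 5 vs 7: take 5 from left. Merged: [5]
Compare 8 vs 7: take 7 from right. Merged: [5, 7]
Compare 8 vs 9: take 8 from left. Merged: [5, 7, 8]
Compare 13 vs 9: take 9 from right. Merged: [5, 7, 8, 9]
Compare 13 vs 15: take 13 from left. Merged: [5, 7, 8, 9, 13]
Append remaining from right: [15]. Merged: [5, 7, 8, 9, 13, 15]

Final merged array: [5, 7, 8, 9, 13, 15]
Total comparisons: 5

The merged array is [5, 7, 8, 9, 13, 15], requiring 5 comparisons. The merge step runs in O(n) time where n is the total number of elements.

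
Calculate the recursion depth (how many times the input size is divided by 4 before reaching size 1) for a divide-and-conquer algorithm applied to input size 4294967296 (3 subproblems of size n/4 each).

For divide and conquer with division factor 4:

Problem sizes at each level:
Level 0: 4294967296
Level 1: 1073741824
Level 2: 268435456
Level 3: 67108864
Level 4: 16777216
Level 5: 4194304
Level 6: 1048576
Level 7: 262144
Level 8: 65536
Level 9: 16384
Level 10: 4096
Level 11: 1024
Level 12: 256
Level 13: 64
Level 14: 16
Level 15: 4
Level 16: 1

The root is level 0 and the size-1 base case is level 16 (the tree spans levels 0 through 16, i.e. 17 levels counting the root), so the depth is the number of divisions: log_4(4294967296) = 16

The recursion tree depth is log_4(4294967296) = 16. At each level, the problem size is divided by 4, so it takes 16 divisions to reduce to a base case of size 1. The algorithm makes 3 recursive calls at each level.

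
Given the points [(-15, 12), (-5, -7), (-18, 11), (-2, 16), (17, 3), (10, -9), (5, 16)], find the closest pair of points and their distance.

Computing all pairwise distances among 7 points:

d((-15, 12), (-5, -7)) = 21.4709
d((-15, 12), (-18, 11)) = 3.1623 <-- minimum
d((-15, 12), (-2, 16)) = 13.6015
d((-15, 12), (17, 3)) = 33.2415
d((-15, 12), (10, -9)) = 32.6497
d((-15, 12), (5, 16)) = 20.3961
d((-5, -7), (-18, 11)) = 22.2036
d((-5, -7), (-2, 16)) = 23.1948
d((-5, -7), (17, 3)) = 24.1661
d((-5, -7), (10, -9)) = 15.1327
d((-5, -7), (5, 16)) = 25.0799
d((-18, 11), (-2, 16)) = 16.7631
d((-18, 11), (17, 3)) = 35.9026
d((-18, 11), (10, -9)) = 34.4093
d((-18, 11), (5, 16)) = 23.5372
d((-2, 16), (17, 3)) = 23.0217
d((-2, 16), (10, -9)) = 27.7308
d((-2, 16), (5, 16)) = 7.0
d((17, 3), (10, -9)) = 13.8924
d((17, 3), (5, 16)) = 17.6918
d((10, -9), (5, 16)) = 25.4951

Closest pair: (-15, 12) and (-18, 11) with distance 3.1623

The closest pair is (-15, 12) and (-18, 11) with Euclidean distance 3.1623. For 7 points, brute-force pairwise comparison is shown above. For large n, the divide-and-conquer algorithm (sort by x, recurse on halves, check the dividing strip) achieves O(n log n).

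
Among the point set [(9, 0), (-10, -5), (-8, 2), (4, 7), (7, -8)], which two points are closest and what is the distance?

Computing all pairwise distances among 5 points:

d((9, 0), (-10, -5)) = 19.6469
d((9, 0), (-8, 2)) = 17.1172
d((9, 0), (4, 7)) = 8.6023
d((9, 0), (7, -8)) = 8.2462
d((-10, -5), (-8, 2)) = 7.2801 <-- minimum
d((-10, -5), (4, 7)) = 18.4391
d((-10, -5), (7, -8)) = 17.2627
d((-8, 2), (4, 7)) = 13.0
d((-8, 2), (7, -8)) = 18.0278
d((4, 7), (7, -8)) = 15.2971

Closest pair: (-10, -5) and (-8, 2) with distance 7.2801

The closest pair is (-10, -5) and (-8, 2) with Euclidean distance 7.2801. For 5 points, brute-force pairwise comparison is shown above. For large n, the divide-and-conquer algorithm (sort by x, recurse on halves, check the dividing strip) achieves O(n log n).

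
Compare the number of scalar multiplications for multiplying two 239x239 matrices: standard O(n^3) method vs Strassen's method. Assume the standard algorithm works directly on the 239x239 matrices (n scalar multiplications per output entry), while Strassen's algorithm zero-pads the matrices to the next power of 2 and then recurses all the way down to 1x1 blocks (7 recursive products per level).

Matrix multiplication for 239x239 matrices:

Strassen's algorithm requires power-of-2 dimensions. Pad 239x239 to 256x256 (next power of 2).

Standard algorithm: 239^3 = 13651919 multiplications
Strassen's algorithm: 7^(log2(256)) = 7^8 = 5764801 multiplications
Savings: 13651919 - 5764801 = 7887118 multiplications

Standard: 13651919 multiplications (239^3). Strassen: 5764801 multiplications (7^8, after padding to 256x256). Strassen reduces 8 recursive multiplications to 7 at each level.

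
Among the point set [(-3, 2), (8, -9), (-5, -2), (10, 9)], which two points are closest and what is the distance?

Computing all pairwise distances among 4 points:

d((-3, 2), (8, -9)) = 15.5563
d((-3, 2), (-5, -2)) = 4.4721 <-- minimum
d((-3, 2), (10, 9)) = 14.7648
d((8, -9), (-5, -2)) = 14.7648
d((8, -9), (10, 9)) = 18.1108
d((-5, -2), (10, 9)) = 18.6011

Closest pair: (-3, 2) and (-5, -2) with distance 4.4721

The closest pair is (-3, 2) and (-5, -2) with Euclidean distance 4.4721. For 4 points, brute-force pairwise comparison is shown above. For large n, the divide-and-conquer algorithm (sort by x, recurse on halves, check the dividing strip) achieves O(n log n).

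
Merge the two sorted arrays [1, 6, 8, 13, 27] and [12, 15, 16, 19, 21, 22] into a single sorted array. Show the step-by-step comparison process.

Merging process:

Compare 1 vs 12: take 1 from left. Merged: [1]
Compare 6 vs 12: take 6 from left. Merged: [1, 6]
Compare 8 vs 12: take 8 from left. Merged: [1, 6, 8]
Compare 13 vs 12: take 12 from right. Merged: [1, 6, 8, 12]
Compare 13 vs 15: take 13 from left. Merged: [1, 6, 8, 12, 13]
Compare 27 vs 15: take 15 from right. Merged: [1, 6, 8, 12, 13, 15]
Compare 27 vs 16: take 16 from right. Merged: [1, 6, 8, 12, 13, 15, 16]
Compare 27 vs 19: take 19 from right. Merged: [1, 6, 8, 12, 13, 15, 16, 19]
Compare 27 vs 21: take 21 from right. Merged: [1, 6, 8, 12, 13, 15, 16, 19, 21]
Compare 27 vs 22: take 22 from right. Merged: [1, 6, 8, 12, 13, 15, 16, 19, 21, 22]
Append remaining from left: [27]. Merged: [1, 6, 8, 12, 13, 15, 16, 19, 21, 22, 27]

Final merged array: [1, 6, 8, 12, 13, 15, 16, 19, 21, 22, 27]
Total comparisons: 10

The merged array is [1, 6, 8, 12, 13, 15, 16, 19, 21, 22, 27], requiring 10 comparisons. The merge step runs in O(n) time where n is the total number of elements.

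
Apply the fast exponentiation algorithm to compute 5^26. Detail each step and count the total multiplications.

Computing 5^26 by squaring (build up from 5^1; each line after the first costs one multiplication):

5^1 = 5
5^2 = (5^1)^2 = 5^2 = 25
5^3 = 5 * 5^2 = 5 * 25 = 125
5^6 = (5^3)^2 = 125^2 = 15625
5^12 = (5^6)^2 = 15625^2 = 244140625
5^13 = 5 * 5^12 = 5 * 244140625 = 1220703125
5^26 = (5^13)^2 = 1220703125^2 = 1490116119384765625

Result: 1490116119384765625
Multiplications needed: 6 (6 lines after 5^1)

5^26 = 1490116119384765625. Using exponentiation by squaring, this requires 6 multiplications. The key idea: if the exponent is even, square the half-power; if odd, multiply by the base once.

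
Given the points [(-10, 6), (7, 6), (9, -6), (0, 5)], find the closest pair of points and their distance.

Computing all pairwise distances among 4 points:

d((-10, 6), (7, 6)) = 17.0
d((-10, 6), (9, -6)) = 22.4722
d((-10, 6), (0, 5)) = 10.0499
d((7, 6), (9, -6)) = 12.1655
d((7, 6), (0, 5)) = 7.0711 <-- minimum
d((9, -6), (0, 5)) = 14.2127

Closest pair: (7, 6) and (0, 5) with distance 7.0711

The closest pair is (7, 6) and (0, 5) with Euclidean distance 7.0711. For 4 points, brute-force pairwise comparison is shown above. For large n, the divide-and-conquer algorithm (sort by x, recurse on halves, check the dividing strip) achieves O(n log n).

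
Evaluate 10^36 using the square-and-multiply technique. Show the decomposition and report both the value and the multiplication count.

Computing 10^36 by squaring (build up from 10^1; each line after the first costs one multiplication):

10^1 = 10
10^2 = (10^1)^2 = 10^2 = 100
10^4 = (10^2)^2 = 100^2 = 10000
10^8 = (10^4)^2 = 10000^2 = 100000000
10^9 = 10 * 10^8 = 10 * 100000000 = 1000000000
10^18 = (10^9)^2 = 1000000000^2 = 1000000000000000000
10^36 = (10^18)^2 = 1000000000000000000^2 = 1000000000000000000000000000000000000

Result: 1000000000000000000000000000000000000
Multiplications needed: 6 (6 lines after 10^1)

10^36 = 1000000000000000000000000000000000000. Using exponentiation by squaring, this requires 6 multiplications. The key idea: if the exponent is even, square the half-power; if odd, multiply by the base once.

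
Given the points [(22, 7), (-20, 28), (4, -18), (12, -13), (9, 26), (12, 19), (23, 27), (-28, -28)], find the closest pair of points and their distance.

Computing all pairwise distances among 8 points:

d((22, 7), (-20, 28)) = 46.9574
d((22, 7), (4, -18)) = 30.8058
d((22, 7), (12, -13)) = 22.3607
d((22, 7), (9, 26)) = 23.0217
d((22, 7), (12, 19)) = 15.6205
d((22, 7), (23, 27)) = 20.025
d((22, 7), (-28, -28)) = 61.0328
d((-20, 28), (4, -18)) = 51.8845
d((-20, 28), (12, -13)) = 52.0096
d((-20, 28), (9, 26)) = 29.0689
d((-20, 28), (12, 19)) = 33.2415
d((-20, 28), (23, 27)) = 43.0116
d((-20, 28), (-28, -28)) = 56.5685
d((4, -18), (12, -13)) = 9.434
d((4, -18), (9, 26)) = 44.2832
d((4, -18), (12, 19)) = 37.855
d((4, -18), (23, 27)) = 48.8467
d((4, -18), (-28, -28)) = 33.5261
d((12, -13), (9, 26)) = 39.1152
d((12, -13), (12, 19)) = 32.0
d((12, -13), (23, 27)) = 41.4849
d((12, -13), (-28, -28)) = 42.72
d((9, 26), (12, 19)) = 7.6158 <-- minimum
d((9, 26), (23, 27)) = 14.0357
d((9, 26), (-28, -28)) = 65.4599
d((12, 19), (23, 27)) = 13.6015
d((12, 19), (-28, -28)) = 61.7171
d((23, 27), (-28, -28)) = 75.0067

Closest pair: (9, 26) and (12, 19) with distance 7.6158

The closest pair is (9, 26) and (12, 19) with Euclidean distance 7.6158. For 8 points, brute-force pairwise comparison is shown above. For large n, the divide-and-conquer algorithm (sort by x, recurse on halves, check the dividing strip) achieves O(n log n).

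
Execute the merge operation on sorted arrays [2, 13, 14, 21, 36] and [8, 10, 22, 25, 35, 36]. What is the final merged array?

Merging process:

Compare 2 vs 8: take 2 from left. Merged: [2]
Compare 13 vs 8: take 8 from right. Merged: [2, 8]
Compare 13 vs 10: take 10 from right. Merged: [2, 8, 10]
Compare 13 vs 22: take 13 from left. Merged: [2, 8, 10, 13]
Compare 14 vs 22: take 14 from left. Merged: [2, 8, 10, 13, 14]
Compare 21 vs 22: take 21 from left. Merged: [2, 8, 10, 13, 14, 21]
Compare 36 vs 22: take 22 from right. Merged: [2, 8, 10, 13, 14, 21, 22]
Compare 36 vs 25: take 25 from right. Merged: [2, 8, 10, 13, 14, 21, 22, 25]
Compare 36 vs 35: take 35 from right. Merged: [2, 8, 10, 13, 14, 21, 22, 25, 35]
Compare 36 vs 36: take 36 from left. Merged: [2, 8, 10, 13, 14, 21, 22, 25, 35, 36]
Append remaining from right: [36]. Merged: [2, 8, 10, 13, 14, 21, 22, 25, 35, 36, 36]

Final merged array: [2, 8, 10, 13, 14, 21, 22, 25, 35, 36, 36]
Total comparisons: 10

The merged array is [2, 8, 10, 13, 14, 21, 22, 25, 35, 36, 36], requiring 10 comparisons. The merge step runs in O(n) time where n is the total number of elements.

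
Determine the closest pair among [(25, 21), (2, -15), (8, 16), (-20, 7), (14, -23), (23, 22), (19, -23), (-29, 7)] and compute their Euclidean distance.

Computing all pairwise distances among 8 points:

d((25, 21), (2, -15)) = 42.72
d((25, 21), (8, 16)) = 17.72
d((25, 21), (-20, 7)) = 47.1275
d((25, 21), (14, -23)) = 45.3542
d((25, 21), (23, 22)) = 2.2361 <-- minimum
d((25, 21), (19, -23)) = 44.4072
d((25, 21), (-29, 7)) = 55.7853
d((2, -15), (8, 16)) = 31.5753
d((2, -15), (-20, 7)) = 31.1127
d((2, -15), (14, -23)) = 14.4222
d((2, -15), (23, 22)) = 42.5441
d((2, -15), (19, -23)) = 18.7883
d((2, -15), (-29, 7)) = 38.0132
d((8, 16), (-20, 7)) = 29.4109
d((8, 16), (14, -23)) = 39.4588
d((8, 16), (23, 22)) = 16.1555
d((8, 16), (19, -23)) = 40.5216
d((8, 16), (-29, 7)) = 38.0789
d((-20, 7), (14, -23)) = 45.3431
d((-20, 7), (23, 22)) = 45.5412
d((-20, 7), (19, -23)) = 49.2037
d((-20, 7), (-29, 7)) = 9.0
d((14, -23), (23, 22)) = 45.8912
d((14, -23), (19, -23)) = 5.0
d((14, -23), (-29, 7)) = 52.4309
d((23, 22), (19, -23)) = 45.1774
d((23, 22), (-29, 7)) = 54.1202
d((19, -23), (-29, 7)) = 56.6039

Closest pair: (25, 21) and (23, 22) with distance 2.2361

The closest pair is (25, 21) and (23, 22) with Euclidean distance 2.2361. For 8 points, brute-force pairwise comparison is shown above. For large n, the divide-and-conquer algorithm (sort by x, recurse on halves, check the dividing strip) achieves O(n log n).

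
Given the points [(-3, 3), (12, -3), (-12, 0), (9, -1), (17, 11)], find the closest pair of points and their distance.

Computing all pairwise distances among 5 points:

d((-3, 3), (12, -3)) = 16.1555
d((-3, 3), (-12, 0)) = 9.4868
d((-3, 3), (9, -1)) = 12.6491
d((-3, 3), (17, 11)) = 21.5407
d((12, -3), (-12, 0)) = 24.1868
d((12, -3), (9, -1)) = 3.6056 <-- minimum
d((12, -3), (17, 11)) = 14.8661
d((-12, 0), (9, -1)) = 21.0238
d((-12, 0), (17, 11)) = 31.0161
d((9, -1), (17, 11)) = 14.4222

Closest pair: (12, -3) and (9, -1) with distance 3.6056

The closest pair is (12, -3) and (9, -1) with Euclidean distance 3.6056. For 5 points, brute-force pairwise comparison is shown above. For large n, the divide-and-conquer algorithm (sort by x, recurse on halves, check the dividing strip) achieves O(n log n).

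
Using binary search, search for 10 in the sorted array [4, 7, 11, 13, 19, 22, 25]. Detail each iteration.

Binary search for 10 in [4, 7, 11, 13, 19, 22, 25]:

lo=0, hi=6, mid=3, arr[mid]=13 -> 13 > 10, search left half
lo=0, hi=2, mid=1, arr[mid]=7 -> 7 < 10, search right half
lo=2, hi=2, mid=2, arr[mid]=11 -> 11 > 10, search left half
lo=2 > hi=1, target 10 not found

Binary search determines that 10 is not in the array after 3 comparisons. The search space was exhausted without finding the target.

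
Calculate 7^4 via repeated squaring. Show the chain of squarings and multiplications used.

Computing 7^4 by squaring (build up from 7^1; each line after the first costs one multiplication):

7^1 = 7
7^2 = (7^1)^2 = 7^2 = 49
7^4 = (7^2)^2 = 49^2 = 2401

Result: 2401
Multiplications needed: 2 (2 lines after 7^1)

7^4 = 2401. Using exponentiation by squaring, this requires 2 multiplications. The key idea: if the exponent is even, square the half-power; if odd, multiply by the base once.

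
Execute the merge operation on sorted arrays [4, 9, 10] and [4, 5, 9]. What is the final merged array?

Merging process:

Compare 4 vs 4: take 4 from left. Merged: [4]
Compare 9 vs 4: take 4 from right. Merged: [4, 4]
Compare 9 vs 5: take 5 from right. Merged: [4, 4, 5]
Compare 9 vs 9: take 9 from left. Merged: [4, 4, 5, 9]
Compare 10 vs 9: take 9 from right. Merged: [4, 4, 5, 9, 9]
Append remaining from left: [10]. Merged: [4, 4, 5, 9, 9, 10]

Final merged array: [4, 4, 5, 9, 9, 10]
Total comparisons: 5

The merged array is [4, 4, 5, 9, 9, 10], requiring 5 comparisons. The merge step runs in O(n) time where n is the total number of elements.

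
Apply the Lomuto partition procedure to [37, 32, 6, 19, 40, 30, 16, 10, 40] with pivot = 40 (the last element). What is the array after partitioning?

Lomuto partition with pivot = 40:

Initial array: [37, 32, 6, 19, 40, 30, 16, 10, 40]

arr[0]=37 <= 40: swap with position 0, array becomes [37, 32, 6, 19, 40, 30, 16, 10, 40]
arr[1]=32 <= 40: swap with position 1, array becomes [37, 32, 6, 19, 40, 30, 16, 10, 40]
arr[2]=6 <= 40: swap with position 2, array becomes [37, 32, 6, 19, 40, 30, 16, 10, 40]
arr[3]=19 <= 40: swap with position 3, array becomes [37, 32, 6, 19, 40, 30, 16, 10, 40]
arr[4]=40 <= 40: swap with position 4, array becomes [37, 32, 6, 19, 40, 30, 16, 10, 40]
arr[5]=30 <= 40: swap with position 5, array becomes [37, 32, 6, 19, 40, 30, 16, 10, 40]
arr[6]=16 <= 40: swap with position 6, array becomes [37, 32, 6, 19, 40, 30, 16, 10, 40]
arr[7]=10 <= 40: swap with position 7, array becomes [37, 32, 6, 19, 40, 30, 16, 10, 40]

Place pivot at position 8: [37, 32, 6, 19, 40, 30, 16, 10, 40]
Pivot position: 8

After partitioning with pivot 40, the array becomes [37, 32, 6, 19, 40, 30, 16, 10, 40]. The pivot is placed at index 8. All elements to the left of the pivot are <= 40, and all elements to the right are > 40.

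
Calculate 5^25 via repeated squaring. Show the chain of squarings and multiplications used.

Computing 5^25 by squaring (build up from 5^1; each line after the first costs one multiplication):

5^1 = 5
5^2 = (5^1)^2 = 5^2 = 25
5^3 = 5 * 5^2 = 5 * 25 = 125
5^6 = (5^3)^2 = 125^2 = 15625
5^12 = (5^6)^2 = 15625^2 = 244140625
5^24 = (5^12)^2 = 244140625^2 = 59604644775390625
5^25 = 5 * 5^24 = 5 * 59604644775390625 = 298023223876953125

Result: 298023223876953125
Multiplications needed: 6 (6 lines after 5^1)

5^25 = 298023223876953125. Using exponentiation by squaring, this requires 6 multiplications. The key idea: if the exponent is even, square the half-power; if odd, multiply by the base once.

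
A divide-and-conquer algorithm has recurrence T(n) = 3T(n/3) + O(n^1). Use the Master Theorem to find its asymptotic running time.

Master Theorem for T(n) = 3T(n/3) + O(n^1):

a = 3, b = 3, c = 1
log_b(a) = log_3(3) = 1.0000

Case 2: c = 1 = log_3(3) = 1.0000
T(n) = O(n^1 log n) = O(n log n)

For T(n) = 3T(n/3) + O(n^1): log_3(3) = 1.0000. This is Case 2 of the Master Theorem (c = log_b(a), equal work at all levels), giving O(n log n).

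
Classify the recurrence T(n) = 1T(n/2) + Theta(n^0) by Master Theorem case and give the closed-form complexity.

Master Theorem for T(n) = 1T(n/2) + O(n^0):

a = 1, b = 2, c = 0
log_b(a) = log_2(1) = 0.0000

Case 2: c = 0 = log_2(1) = 0.0000
T(n) = O(n^0 log n) = O(log n)

For T(n) = 1T(n/2) + O(n^0): log_2(1) = 0.0000. This is Case 2 of the Master Theorem (c = log_b(a), equal work at all levels), giving O(log n).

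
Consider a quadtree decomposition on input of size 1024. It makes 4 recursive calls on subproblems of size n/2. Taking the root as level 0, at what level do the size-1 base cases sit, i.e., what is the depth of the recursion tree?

For divide and conquer with division factor 2:

Problem sizes at each level:
Level 0: 1024
Level 1: 512
Level 2: 256
Level 3: 128
Level 4: 64
Level 5: 32
Level 6: 16
Level 7: 8
Level 8: 4
Level 9: 2
Level 10: 1

The root is level 0 and the size-1 base case is level 10 (the tree spans levels 0 through 10, i.e. 11 levels counting the root), so the depth is the number of divisions: log_2(1024) = 10

The recursion tree depth is log_2(1024) = 10. At each level, the problem size is divided by 2, so it takes 10 divisions to reduce to a base case of size 1. The algorithm makes 4 recursive calls at each level.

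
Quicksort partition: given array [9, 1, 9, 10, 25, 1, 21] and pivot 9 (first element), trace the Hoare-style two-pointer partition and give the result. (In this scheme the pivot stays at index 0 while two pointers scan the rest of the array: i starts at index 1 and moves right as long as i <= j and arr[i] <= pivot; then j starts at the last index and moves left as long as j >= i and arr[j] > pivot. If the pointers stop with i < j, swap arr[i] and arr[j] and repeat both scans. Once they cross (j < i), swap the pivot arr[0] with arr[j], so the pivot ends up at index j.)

Hoare-style two-pointer partition with pivot = 9:

Initial array: [9, 1, 9, 10, 25, 1, 21]

Pointers start at i = 1, j = 6.
i stops at index 3 (arr[3]=10 > 9), j stops at index 5 (arr[5]=1 <= 9): swap arr[3] and arr[5], array becomes [9, 1, 9, 1, 25, 10, 21]
i ends at 4, j ends at 3: the pointers have crossed (j < i), so scanning stops.

Swap pivot arr[0] with arr[3] to place pivot at position 3: [1, 1, 9, 9, 25, 10, 21]
Pivot position: 3

After partitioning with pivot 9, the array becomes [1, 1, 9, 9, 25, 10, 21]. The pivot is placed at index 3. All elements to the left of the pivot are <= 9, and all elements to the right are > 9.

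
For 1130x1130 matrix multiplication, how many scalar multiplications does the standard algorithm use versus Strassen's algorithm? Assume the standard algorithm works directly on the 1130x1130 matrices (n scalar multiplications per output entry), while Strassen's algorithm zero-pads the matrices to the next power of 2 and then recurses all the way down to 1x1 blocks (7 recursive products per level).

Matrix multiplication for 1130x1130 matrices:

Strassen's algorithm requires power-of-2 dimensions. Pad 1130x1130 to 2048x2048 (next power of 2).

Standard algorithm: 1130^3 = 1442897000 multiplications
Strassen's algorithm: 7^(log2(2048)) = 7^11 = 1977326743 multiplications
Difference: 1442897000 - 1977326743 = -534429743 (Strassen uses MORE here due to padding overhead — for small or just-over-power-of-2 n, padding can outweigh the per-level savings)

Standard: 1442897000 multiplications (1130^3). Strassen: 1977326743 multiplications (7^11, after padding to 2048x2048). Strassen reduces 8 recursive multiplications to 7 at each level.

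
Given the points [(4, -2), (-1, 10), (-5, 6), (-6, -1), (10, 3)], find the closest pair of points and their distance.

Computing all pairwise distances among 5 points:

d((4, -2), (-1, 10)) = 13.0
d((4, -2), (-5, 6)) = 12.0416
d((4, -2), (-6, -1)) = 10.0499
d((4, -2), (10, 3)) = 7.8102
d((-1, 10), (-5, 6)) = 5.6569 <-- minimum
d((-1, 10), (-6, -1)) = 12.083
d((-1, 10), (10, 3)) = 13.0384
d((-5, 6), (-6, -1)) = 7.0711
d((-5, 6), (10, 3)) = 15.2971
d((-6, -1), (10, 3)) = 16.4924

Closest pair: (-1, 10) and (-5, 6) with distance 5.6569

The closest pair is (-1, 10) and (-5, 6) with Euclidean distance 5.6569. For 5 points, brute-force pairwise comparison is shown above. For large n, the divide-and-conquer algorithm (sort by x, recurse on halves, check the dividing strip) achieves O(n log n).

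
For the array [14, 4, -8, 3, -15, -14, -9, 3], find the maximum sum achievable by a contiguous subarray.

Using Kadane's algorithm on [14, 4, -8, 3, -15, -14, -9, 3]:

Scanning through the array:
Position 1 (value 4): max_ending_here = 18, max_so_far = 18
Position 2 (value -8): max_ending_here = 10, max_so_far = 18
Position 3 (value 3): max_ending_here = 13, max_so_far = 18
Position 4 (value -15): max_ending_here = -2, max_so_far = 18
Position 5 (value -14): max_ending_here = -14, max_so_far = 18
Position 6 (value -9): max_ending_here = -9, max_so_far = 18
Position 7 (value 3): max_ending_here = 3, max_so_far = 18

Maximum subarray: [14, 4]
Maximum sum: 18

The maximum subarray is [14, 4] with sum 18. This subarray runs from index 0 to index 1.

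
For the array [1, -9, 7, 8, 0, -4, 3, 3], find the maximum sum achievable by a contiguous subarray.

Using Kadane's algorithm on [1, -9, 7, 8, 0, -4, 3, 3]:

Scanning through the array:
Position 1 (value -9): max_ending_here = -8, max_so_far = 1
Position 2 (value 7): max_ending_here = 7, max_so_far = 7
Position 3 (value 8): max_ending_here = 15, max_so_far = 15
Position 4 (value 0): max_ending_here = 15, max_so_far = 15
Position 5 (value -4): max_ending_here = 11, max_so_far = 15
Position 6 (value 3): max_ending_here = 14, max_so_far = 15
Position 7 (value 3): max_ending_here = 17, max_so_far = 17

Maximum subarray: [7, 8, 0, -4, 3, 3]
Maximum sum: 17

The maximum subarray is [7, 8, 0, -4, 3, 3] with sum 17. This subarray runs from index 2 to index 7.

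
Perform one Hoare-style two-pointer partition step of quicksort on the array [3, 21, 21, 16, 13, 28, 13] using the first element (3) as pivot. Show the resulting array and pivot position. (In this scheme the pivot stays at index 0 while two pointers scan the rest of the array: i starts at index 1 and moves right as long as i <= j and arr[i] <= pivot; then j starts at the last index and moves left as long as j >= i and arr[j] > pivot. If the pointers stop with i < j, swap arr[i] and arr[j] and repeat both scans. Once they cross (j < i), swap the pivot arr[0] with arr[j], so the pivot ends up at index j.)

Hoare-style two-pointer partition with pivot = 3:

Initial array: [3, 21, 21, 16, 13, 28, 13]

Pointers start at i = 1, j = 6.
i ends at 1, j ends at 0: the pointers have crossed (j < i), so scanning stops.

j = 0, so swapping arr[0] with arr[j] leaves the pivot at position 0: [3, 21, 21, 16, 13, 28, 13]
Pivot position: 0

After partitioning with pivot 3, the array becomes [3, 21, 21, 16, 13, 28, 13]. The pivot is placed at index 0. All elements to the left of the pivot are <= 3, and all elements to the right are > 3.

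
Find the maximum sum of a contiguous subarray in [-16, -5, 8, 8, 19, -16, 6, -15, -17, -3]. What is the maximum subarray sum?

Using Kadane's algorithm on [-16, -5, 8, 8, 19, -16, 6, -15, -17, -3]:

Scanning through the array:
Position 1 (value -5): max_ending_here = -5, max_so_far = -5
Position 2 (value 8): max_ending_here = 8, max_so_far = 8
Position 3 (value 8): max_ending_here = 16, max_so_far = 16
Position 4 (value 19): max_ending_here = 35, max_so_far = 35
Position 5 (value -16): max_ending_here = 19, max_so_far = 35
Position 6 (value 6): max_ending_here = 25, max_so_far = 35
Position 7 (value -15): max_ending_here = 10, max_so_far = 35
Position 8 (value -17): max_ending_here = -7, max_so_far = 35
Position 9 (value -3): max_ending_here = -3, max_so_far = 35

Maximum subarray: [8, 8, 19]
Maximum sum: 35

The maximum subarray is [8, 8, 19] with sum 35. This subarray runs from index 2 to index 4.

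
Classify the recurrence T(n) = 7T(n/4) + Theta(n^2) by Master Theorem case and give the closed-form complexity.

Master Theorem for T(n) = 7T(n/4) + O(n^2):

a = 7, b = 4, c = 2
log_b(a) = log_4(7) = 1.4037

Case 3: c = 2 > log_4(7) = 1.4037
T(n) = O(n^2) = O(n^2)

For T(n) = 7T(n/4) + O(n^2): log_4(7) = 1.4037. This is Case 3 of the Master Theorem (c > log_b(a), work dominated by root), giving O(n^2).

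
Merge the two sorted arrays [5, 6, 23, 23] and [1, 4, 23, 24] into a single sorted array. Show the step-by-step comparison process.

Merging process:

Compare 5 vs 1: take 1 from right. Merged: [1]
Compare 5 vs 4: take 4 from right. Merged: [1, 4]
Compare 5 vs 23: take 5 from left. Merged: [1, 4, 5]
Compare 6 vs 23: take 6 from left. Merged: [1, 4, 5, 6]
Compare 23 vs 23: take 23 from left. Merged: [1, 4, 5, 6, 23]
Compare 23 vs 23: take 23 from left. Merged: [1, 4, 5, 6, 23, 23]
Append remaining from right: [23, 24]. Merged: [1, 4, 5, 6, 23, 23, 23, 24]

Final merged array: [1, 4, 5, 6, 23, 23, 23, 24]
Total comparisons: 6

The merged array is [1, 4, 5, 6, 23, 23, 23, 24], requiring 6 comparisons. The merge step runs in O(n) time where n is the total number of elements.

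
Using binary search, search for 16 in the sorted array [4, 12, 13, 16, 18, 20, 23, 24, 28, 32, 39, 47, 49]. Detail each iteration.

Binary search for 16 in [4, 12, 13, 16, 18, 20, 23, 24, 28, 32, 39, 47, 49]:

lo=0, hi=12, mid=6, arr[mid]=23 -> 23 > 16, search left half
lo=0, hi=5, mid=2, arr[mid]=13 -> 13 < 16, search right half
lo=3, hi=5, mid=4, arr[mid]=18 -> 18 > 16, search left half
lo=3, hi=3, mid=3, arr[mid]=16 -> Found target at index 3!

Binary search finds 16 at index 3 after 4 comparisons. The search repeatedly halves the search space by comparing with the middle element.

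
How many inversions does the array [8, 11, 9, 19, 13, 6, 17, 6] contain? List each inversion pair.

Finding inversions in [8, 11, 9, 19, 13, 6, 17, 6]:

(0, 5): arr[0]=8 > arr[5]=6
(0, 7): arr[0]=8 > arr[7]=6
(1, 2): arr[1]=11 > arr[2]=9
(1, 5): arr[1]=11 > arr[5]=6
(1, 7): arr[1]=11 > arr[7]=6
(2, 5): arr[2]=9 > arr[5]=6
(2, 7): arr[2]=9 > arr[7]=6
(3, 4): arr[3]=19 > arr[4]=13
(3, 5): arr[3]=19 > arr[5]=6
(3, 6): arr[3]=19 > arr[6]=17
(3, 7): arr[3]=19 > arr[7]=6
(4, 5): arr[4]=13 > arr[5]=6
(4, 7): arr[4]=13 > arr[7]=6
(6, 7): arr[6]=17 > arr[7]=6

Total inversions: 14

The array has 14 inversion(s): (0,5), (0,7), (1,2), (1,5), (1,7), (2,5), (2,7), (3,4), (3,5), (3,6), (3,7), (4,5), (4,7), (6,7). Each pair (i,j) satisfies i < j and arr[i] > arr[j].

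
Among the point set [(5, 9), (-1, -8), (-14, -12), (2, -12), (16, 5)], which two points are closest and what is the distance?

Computing all pairwise distances among 5 points:

d((5, 9), (-1, -8)) = 18.0278
d((5, 9), (-14, -12)) = 28.3196
d((5, 9), (2, -12)) = 21.2132
d((5, 9), (16, 5)) = 11.7047
d((-1, -8), (-14, -12)) = 13.6015
d((-1, -8), (2, -12)) = 5.0 <-- minimum
d((-1, -8), (16, 5)) = 21.4009
d((-14, -12), (2, -12)) = 16.0
d((-14, -12), (16, 5)) = 34.4819
d((2, -12), (16, 5)) = 22.0227

Closest pair: (-1, -8) and (2, -12) with distance 5.0

The closest pair is (-1, -8) and (2, -12) with Euclidean distance 5.0. For 5 points, brute-force pairwise comparison is shown above. For large n, the divide-and-conquer algorithm (sort by x, recurse on halves, check the dividing strip) achieves O(n log n).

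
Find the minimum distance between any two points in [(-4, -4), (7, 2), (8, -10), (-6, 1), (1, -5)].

Computing all pairwise distances among 5 points:

d((-4, -4), (7, 2)) = 12.53
d((-4, -4), (8, -10)) = 13.4164
d((-4, -4), (-6, 1)) = 5.3852
d((-4, -4), (1, -5)) = 5.099 <-- minimum
d((7, 2), (8, -10)) = 12.0416
d((7, 2), (-6, 1)) = 13.0384
d((7, 2), (1, -5)) = 9.2195
d((8, -10), (-6, 1)) = 17.8045
d((8, -10), (1, -5)) = 8.6023
d((-6, 1), (1, -5)) = 9.2195

Closest pair: (-4, -4) and (1, -5) with distance 5.099

The closest pair is (-4, -4) and (1, -5) with Euclidean distance 5.099. For 5 points, brute-force pairwise comparison is shown above. For large n, the divide-and-conquer algorithm (sort by x, recurse on halves, check the dividing strip) achieves O(n log n).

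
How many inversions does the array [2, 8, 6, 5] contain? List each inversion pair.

Finding inversions in [2, 8, 6, 5]:

(1, 2): arr[1]=8 > arr[2]=6
(1, 3): arr[1]=8 > arr[3]=5
(2, 3): arr[2]=6 > arr[3]=5

Total inversions: 3

The array has 3 inversion(s): (1,2), (1,3), (2,3). Each pair (i,j) satisfies i < j and arr[i] > arr[j].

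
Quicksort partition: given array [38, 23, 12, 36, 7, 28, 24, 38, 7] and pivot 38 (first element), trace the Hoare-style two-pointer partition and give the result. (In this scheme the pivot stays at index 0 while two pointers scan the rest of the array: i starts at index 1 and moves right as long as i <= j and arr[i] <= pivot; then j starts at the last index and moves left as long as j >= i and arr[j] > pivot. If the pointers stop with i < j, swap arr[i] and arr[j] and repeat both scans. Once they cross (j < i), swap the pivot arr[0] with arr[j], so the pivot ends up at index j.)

Hoare-style two-pointer partition with pivot = 38:

Initial array: [38, 23, 12, 36, 7, 28, 24, 38, 7]

Pointers start at i = 1, j = 8.
i ends at 9, j ends at 8: the pointers have crossed (j < i), so scanning stops.

Swap pivot arr[0] with arr[8] to place pivot at position 8: [7, 23, 12, 36, 7, 28, 24, 38, 38]
Pivot position: 8

After partitioning with pivot 38, the array becomes [7, 23, 12, 36, 7, 28, 24, 38, 38]. The pivot is placed at index 8. All elements to the left of the pivot are <= 38, and all elements to the right are > 38.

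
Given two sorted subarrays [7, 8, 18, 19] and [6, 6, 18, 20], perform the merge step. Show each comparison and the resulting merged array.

Merging process:

Compare 7 vs 6: take 6 from right. Merged: [6]
Compare 7 vs 6: take 6 from right. Merged: [6, 6]
Compare 7 vs 18: take 7 from left. Merged: [6, 6, 7]
Compare 8 vs 18: take 8 from left. Merged: [6, 6, 7, 8]
Compare 18 vs 18: take 18 from left. Merged: [6, 6, 7, 8, 18]
Compare 19 vs 18: take 18 from right. Merged: [6, 6, 7, 8, 18, 18]
Compare 19 vs 20: take 19 from left. Merged: [6, 6, 7, 8, 18, 18, 19]
Append remaining from right: [20]. Merged: [6, 6, 7, 8, 18, 18, 19, 20]

Final merged array: [6, 6, 7, 8, 18, 18, 19, 20]
Total comparisons: 7

The merged array is [6, 6, 7, 8, 18, 18, 19, 20], requiring 7 comparisons. The merge step runs in O(n) time where n is the total number of elements.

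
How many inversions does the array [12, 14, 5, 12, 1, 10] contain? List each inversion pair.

Finding inversions in [12, 14, 5, 12, 1, 10]:

(0, 2): arr[0]=12 > arr[2]=5
(0, 4): arr[0]=12 > arr[4]=1
(0, 5): arr[0]=12 > arr[5]=10
(1, 2): arr[1]=14 > arr[2]=5
(1, 3): arr[1]=14 > arr[3]=12
(1, 4): arr[1]=14 > arr[4]=1
(1, 5): arr[1]=14 > arr[5]=10
(2, 4): arr[2]=5 > arr[4]=1
(3, 4): arr[3]=12 > arr[4]=1
(3, 5): arr[3]=12 > arr[5]=10

Total inversions: 10

The array has 10 inversion(s): (0,2), (0,4), (0,5), (1,2), (1,3), (1,4), (1,5), (2,4), (3,4), (3,5). Each pair (i,j) satisfies i < j and arr[i] > arr[j].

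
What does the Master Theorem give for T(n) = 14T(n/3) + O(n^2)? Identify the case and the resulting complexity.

Master Theorem for T(n) = 14T(n/3) + O(n^2):

a = 14, b = 3, c = 2
log_b(a) = log_3(14) = 2.4022

Case 1: c = 2 < log_3(14) = 2.4022
T(n) = O(n^(log_3 14))

For T(n) = 14T(n/3) + O(n^2): log_3(14) = 2.4022. This is Case 1 of the Master Theorem (c < log_b(a), work dominated by leaves), giving O(n^(log_3 14)).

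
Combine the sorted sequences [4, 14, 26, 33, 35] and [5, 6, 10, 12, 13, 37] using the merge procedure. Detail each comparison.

Merging process:

Compare 4 vs 5: take 4 from left. Merged: [4]
Compare 14 vs 5: take 5 from right. Merged: [4, 5]
Compare 14 vs 6: take 6 from right. Merged: [4, 5, 6]
Compare 14 vs 10: take 10 from right. Merged: [4, 5, 6, 10]
Compare 14 vs 12: take 12 from right. Merged: [4, 5, 6, 10, 12]
Compare 14 vs 13: take 13 from right. Merged: [4, 5, 6, 10, 12, 13]
Compare 14 vs 37: take 14 from left. Merged: [4, 5, 6, 10, 12, 13, 14]
Compare 26 vs 37: take 26 from left. Merged: [4, 5, 6, 10, 12, 13, 14, 26]
Compare 33 vs 37: take 33 from left. Merged: [4, 5, 6, 10, 12, 13, 14, 26, 33]
Compare 35 vs 37: take 35 from left. Merged: [4, 5, 6, 10, 12, 13, 14, 26, 33, 35]
Append remaining from right: [37]. Merged: [4, 5, 6, 10, 12, 13, 14, 26, 33, 35, 37]

Final merged array: [4, 5, 6, 10, 12, 13, 14, 26, 33, 35, 37]
Total comparisons: 10

The merged array is [4, 5, 6, 10, 12, 13, 14, 26, 33, 35, 37], requiring 10 comparisons. The merge step runs in O(n) time where n is the total number of elements.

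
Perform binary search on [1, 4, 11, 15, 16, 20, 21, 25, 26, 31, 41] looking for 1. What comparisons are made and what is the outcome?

Binary search for 1 in [1, 4, 11, 15, 16, 20, 21, 25, 26, 31, 41]:

lo=0, hi=10, mid=5, arr[mid]=20 -> 20 > 1, search left half
lo=0, hi=4, mid=2, arr[mid]=11 -> 11 > 1, search left half
lo=0, hi=1, mid=0, arr[mid]=1 -> Found target at index 0!

Binary search finds 1 at index 0 after 3 comparisons. The search repeatedly halves the search space by comparing with the middle element.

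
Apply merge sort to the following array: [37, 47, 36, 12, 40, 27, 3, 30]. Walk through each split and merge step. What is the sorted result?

Merge sort trace:

Split: [37, 47, 36, 12, 40, 27, 3, 30] -> [37, 47, 36, 12] and [40, 27, 3, 30]
  Split: [37, 47, 36, 12] -> [37, 47] and [36, 12]
    Split: [37, 47] -> [37] and [47]
    Merge: [37] + [47] -> [37, 47]
    Split: [36, 12] -> [36] and [12]
    Merge: [36] + [12] -> [12, 36]
  Merge: [37, 47] + [12, 36] -> [12, 36, 37, 47]
  Split: [40, 27, 3, 30] -> [40, 27] and [3, 30]
    Split: [40, 27] -> [40] and [27]
    Merge: [40] + [27] -> [27, 40]
    Split: [3, 30] -> [3] and [30]
    Merge: [3] + [30] -> [3, 30]
  Merge: [27, 40] + [3, 30] -> [3, 27, 30, 40]
Merge: [12, 36, 37, 47] + [3, 27, 30, 40] -> [3, 12, 27, 30, 36, 37, 40, 47]

Final sorted array: [3, 12, 27, 30, 36, 37, 40, 47]

The merge sort proceeds by recursively splitting the array and merging sorted halves.
After all merges, the sorted array is [3, 12, 27, 30, 36, 37, 40, 47].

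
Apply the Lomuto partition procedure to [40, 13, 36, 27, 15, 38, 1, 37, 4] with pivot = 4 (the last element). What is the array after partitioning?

Lomuto partition with pivot = 4:

Initial array: [40, 13, 36, 27, 15, 38, 1, 37, 4]

arr[0]=40 > 4: no swap
arr[1]=13 > 4: no swap
arr[2]=36 > 4: no swap
arr[3]=27 > 4: no swap
arr[4]=15 > 4: no swap
arr[5]=38 > 4: no swap
arr[6]=1 <= 4: swap with position 0, array becomes [1, 13, 36, 27, 15, 38, 40, 37, 4]
arr[7]=37 > 4: no swap

Place pivot at position 1: [1, 4, 36, 27, 15, 38, 40, 37, 13]
Pivot position: 1

After partitioning with pivot 4, the array becomes [1, 4, 36, 27, 15, 38, 40, 37, 13]. The pivot is placed at index 1. All elements to the left of the pivot are <= 4, and all elements to the right are > 4.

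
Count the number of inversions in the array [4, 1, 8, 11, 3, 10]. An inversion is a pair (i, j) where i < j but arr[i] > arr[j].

Finding inversions in [4, 1, 8, 11, 3, 10]:

(0, 1): arr[0]=4 > arr[1]=1
(0, 4): arr[0]=4 > arr[4]=3
(2, 4): arr[2]=8 > arr[4]=3
(3, 4): arr[3]=11 > arr[4]=3
(3, 5): arr[3]=11 > arr[5]=10

Total inversions: 5

The array has 5 inversion(s): (0,1), (0,4), (2,4), (3,4), (3,5). Each pair (i,j) satisfies i < j and arr[i] > arr[j].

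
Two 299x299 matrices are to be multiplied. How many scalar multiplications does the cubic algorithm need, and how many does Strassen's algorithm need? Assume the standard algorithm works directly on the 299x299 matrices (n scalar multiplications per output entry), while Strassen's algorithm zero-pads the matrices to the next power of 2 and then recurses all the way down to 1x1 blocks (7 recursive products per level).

Matrix multiplication for 299x299 matrices:

Strassen's algorithm requires power-of-2 dimensions. Pad 299x299 to 512x512 (next power of 2).

Standard algorithm: 299^3 = 26730899 multiplications
Strassen's algorithm: 7^(log2(512)) = 7^9 = 40353607 multiplications
Difference: 26730899 - 40353607 = -13622708 (Strassen uses MORE here due to padding overhead — for small or just-over-power-of-2 n, padding can outweigh the per-level savings)

Standard: 26730899 multiplications (299^3). Strassen: 40353607 multiplications (7^9, after padding to 512x512). Strassen reduces 8 recursive multiplications to 7 at each level.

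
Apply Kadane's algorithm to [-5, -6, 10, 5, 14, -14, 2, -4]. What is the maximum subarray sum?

Using Kadane's algorithm on [-5, -6, 10, 5, 14, -14, 2, -4]:

Scanning through the array:
Position 1 (value -6): max_ending_here = -6, max_so_far = -5
Position 2 (value 10): max_ending_here = 10, max_so_far = 10
Position 3 (value 5): max_ending_here = 15, max_so_far = 15
Position 4 (value 14): max_ending_here = 29, max_so_far = 29
Position 5 (value -14): max_ending_here = 15, max_so_far = 29
Position 6 (value 2): max_ending_here = 17, max_so_far = 29
Position 7 (value -4): max_ending_here = 13, max_so_far = 29

Maximum subarray: [10, 5, 14]
Maximum sum: 29

The maximum subarray is [10, 5, 14] with sum 29. This subarray runs from index 2 to index 4.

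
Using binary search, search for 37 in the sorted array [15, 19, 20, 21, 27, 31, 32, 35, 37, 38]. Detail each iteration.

Binary search for 37 in [15, 19, 20, 21, 27, 31, 32, 35, 37, 38]:

lo=0, hi=9, mid=4, arr[mid]=27 -> 27 < 37, search right half
lo=5, hi=9, mid=7, arr[mid]=35 -> 35 < 37, search right half
lo=8, hi=9, mid=8, arr[mid]=37 -> Found target at index 8!

Binary search finds 37 at index 8 after 3 comparisons. The search repeatedly halves the search space by comparing with the middle element.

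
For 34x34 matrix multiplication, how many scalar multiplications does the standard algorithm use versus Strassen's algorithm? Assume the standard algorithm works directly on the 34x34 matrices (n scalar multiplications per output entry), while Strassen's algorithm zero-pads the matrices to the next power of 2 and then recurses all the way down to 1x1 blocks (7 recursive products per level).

Matrix multiplication for 34x34 matrices:

Strassen's algorithm requires power-of-2 dimensions. Pad 34x34 to 64x64 (next power of 2).

Standard algorithm: 34^3 = 39304 multiplications
Strassen's algorithm: 7^(log2(64)) = 7^6 = 117649 multiplications
Difference: 39304 - 117649 = -78345 (Strassen uses MORE here due to padding overhead — for small or just-over-power-of-2 n, padding can outweigh the per-level savings)

Standard: 39304 multiplications (34^3). Strassen: 117649 multiplications (7^6, after padding to 64x64). Strassen reduces 8 recursive multiplications to 7 at each level.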